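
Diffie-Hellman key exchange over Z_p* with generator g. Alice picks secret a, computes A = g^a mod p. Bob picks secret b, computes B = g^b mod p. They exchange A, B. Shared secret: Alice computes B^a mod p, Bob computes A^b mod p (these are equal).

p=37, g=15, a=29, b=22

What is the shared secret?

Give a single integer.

Answer: 30

Derivation:
A = 15^29 mod 37  (bits of 29 = 11101)
  bit 0 = 1: r = r^2 * 15 mod 37 = 1^2 * 15 = 1*15 = 15
  bit 1 = 1: r = r^2 * 15 mod 37 = 15^2 * 15 = 3*15 = 8
  bit 2 = 1: r = r^2 * 15 mod 37 = 8^2 * 15 = 27*15 = 35
  bit 3 = 0: r = r^2 mod 37 = 35^2 = 4
  bit 4 = 1: r = r^2 * 15 mod 37 = 4^2 * 15 = 16*15 = 18
  -> A = 18
B = 15^22 mod 37  (bits of 22 = 10110)
  bit 0 = 1: r = r^2 * 15 mod 37 = 1^2 * 15 = 1*15 = 15
  bit 1 = 0: r = r^2 mod 37 = 15^2 = 3
  bit 2 = 1: r = r^2 * 15 mod 37 = 3^2 * 15 = 9*15 = 24
  bit 3 = 1: r = r^2 * 15 mod 37 = 24^2 * 15 = 21*15 = 19
  bit 4 = 0: r = r^2 mod 37 = 19^2 = 28
  -> B = 28
s = B^a = 28^29 mod 37  (bits of 29 = 11101)
  bit 0 = 1: r = r^2 * 28 mod 37 = 1^2 * 28 = 1*28 = 28
  bit 1 = 1: r = r^2 * 28 mod 37 = 28^2 * 28 = 7*28 = 11
  bit 2 = 1: r = r^2 * 28 mod 37 = 11^2 * 28 = 10*28 = 21
  bit 3 = 0: r = r^2 mod 37 = 21^2 = 34
  bit 4 = 1: r = r^2 * 28 mod 37 = 34^2 * 28 = 9*28 = 30
  -> s = B^a = 30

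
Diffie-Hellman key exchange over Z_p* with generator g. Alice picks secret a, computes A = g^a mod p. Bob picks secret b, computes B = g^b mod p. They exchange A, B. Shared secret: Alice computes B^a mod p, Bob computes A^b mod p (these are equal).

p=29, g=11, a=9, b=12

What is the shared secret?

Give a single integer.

Answer: 7

Derivation:
A = 11^9 mod 29  (bits of 9 = 1001)
  bit 0 = 1: r = r^2 * 11 mod 29 = 1^2 * 11 = 1*11 = 11
  bit 1 = 0: r = r^2 mod 29 = 11^2 = 5
  bit 2 = 0: r = r^2 mod 29 = 5^2 = 25
  bit 3 = 1: r = r^2 * 11 mod 29 = 25^2 * 11 = 16*11 = 2
  -> A = 2
B = 11^12 mod 29  (bits of 12 = 1100)
  bit 0 = 1: r = r^2 * 11 mod 29 = 1^2 * 11 = 1*11 = 11
  bit 1 = 1: r = r^2 * 11 mod 29 = 11^2 * 11 = 5*11 = 26
  bit 2 = 0: r = r^2 mod 29 = 26^2 = 9
  bit 3 = 0: r = r^2 mod 29 = 9^2 = 23
  -> B = 23
s = B^a = 23^9 mod 29  (bits of 9 = 1001)
  bit 0 = 1: r = r^2 * 23 mod 29 = 1^2 * 23 = 1*23 = 23
  bit 1 = 0: r = r^2 mod 29 = 23^2 = 7
  bit 2 = 0: r = r^2 mod 29 = 7^2 = 20
  bit 3 = 1: r = r^2 * 23 mod 29 = 20^2 * 23 = 23*23 = 7
  -> s = B^a = 7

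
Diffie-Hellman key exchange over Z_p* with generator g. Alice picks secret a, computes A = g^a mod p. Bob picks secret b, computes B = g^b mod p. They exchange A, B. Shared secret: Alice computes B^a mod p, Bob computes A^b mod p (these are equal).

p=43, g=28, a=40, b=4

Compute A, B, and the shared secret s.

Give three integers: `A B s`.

A = 28^40 mod 43  (bits of 40 = 101000)
  bit 0 = 1: r = r^2 * 28 mod 43 = 1^2 * 28 = 1*28 = 28
  bit 1 = 0: r = r^2 mod 43 = 28^2 = 10
  bit 2 = 1: r = r^2 * 28 mod 43 = 10^2 * 28 = 14*28 = 5
  bit 3 = 0: r = r^2 mod 43 = 5^2 = 25
  bit 4 = 0: r = r^2 mod 43 = 25^2 = 23
  bit 5 = 0: r = r^2 mod 43 = 23^2 = 13
  -> A = 13
B = 28^4 mod 43  (bits of 4 = 100)
  bit 0 = 1: r = r^2 * 28 mod 43 = 1^2 * 28 = 1*28 = 28
  bit 1 = 0: r = r^2 mod 43 = 28^2 = 10
  bit 2 = 0: r = r^2 mod 43 = 10^2 = 14
  -> B = 14
s = B^a = 14^40 mod 43  (bits of 40 = 101000)
  bit 0 = 1: r = r^2 * 14 mod 43 = 1^2 * 14 = 1*14 = 14
  bit 1 = 0: r = r^2 mod 43 = 14^2 = 24
  bit 2 = 1: r = r^2 * 14 mod 43 = 24^2 * 14 = 17*14 = 23
  bit 3 = 0: r = r^2 mod 43 = 23^2 = 13
  bit 4 = 0: r = r^2 mod 43 = 13^2 = 40
  bit 5 = 0: r = r^2 mod 43 = 40^2 = 9
  -> s = B^a = 9

Answer: 13 14 9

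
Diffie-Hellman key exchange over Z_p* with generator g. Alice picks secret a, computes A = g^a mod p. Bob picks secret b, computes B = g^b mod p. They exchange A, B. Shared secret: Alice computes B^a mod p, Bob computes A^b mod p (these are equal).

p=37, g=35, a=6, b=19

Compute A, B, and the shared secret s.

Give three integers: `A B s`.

A = 35^6 mod 37  (bits of 6 = 110)
  bit 0 = 1: r = r^2 * 35 mod 37 = 1^2 * 35 = 1*35 = 35
  bit 1 = 1: r = r^2 * 35 mod 37 = 35^2 * 35 = 4*35 = 29
  bit 2 = 0: r = r^2 mod 37 = 29^2 = 27
  -> A = 27
B = 35^19 mod 37  (bits of 19 = 10011)
  bit 0 = 1: r = r^2 * 35 mod 37 = 1^2 * 35 = 1*35 = 35
  bit 1 = 0: r = r^2 mod 37 = 35^2 = 4
  bit 2 = 0: r = r^2 mod 37 = 4^2 = 16
  bit 3 = 1: r = r^2 * 35 mod 37 = 16^2 * 35 = 34*35 = 6
  bit 4 = 1: r = r^2 * 35 mod 37 = 6^2 * 35 = 36*35 = 2
  -> B = 2
s = B^a = 2^6 mod 37  (bits of 6 = 110)
  bit 0 = 1: r = r^2 * 2 mod 37 = 1^2 * 2 = 1*2 = 2
  bit 1 = 1: r = r^2 * 2 mod 37 = 2^2 * 2 = 4*2 = 8
  bit 2 = 0: r = r^2 mod 37 = 8^2 = 27
  -> s = B^a = 27

Answer: 27 2 27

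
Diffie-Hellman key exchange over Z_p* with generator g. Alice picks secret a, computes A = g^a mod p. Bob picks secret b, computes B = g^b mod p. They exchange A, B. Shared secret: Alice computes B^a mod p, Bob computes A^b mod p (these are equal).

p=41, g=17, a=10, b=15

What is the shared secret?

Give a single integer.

Answer: 9

Derivation:
A = 17^10 mod 41  (bits of 10 = 1010)
  bit 0 = 1: r = r^2 * 17 mod 41 = 1^2 * 17 = 1*17 = 17
  bit 1 = 0: r = r^2 mod 41 = 17^2 = 2
  bit 2 = 1: r = r^2 * 17 mod 41 = 2^2 * 17 = 4*17 = 27
  bit 3 = 0: r = r^2 mod 41 = 27^2 = 32
  -> A = 32
B = 17^15 mod 41  (bits of 15 = 1111)
  bit 0 = 1: r = r^2 * 17 mod 41 = 1^2 * 17 = 1*17 = 17
  bit 1 = 1: r = r^2 * 17 mod 41 = 17^2 * 17 = 2*17 = 34
  bit 2 = 1: r = r^2 * 17 mod 41 = 34^2 * 17 = 8*17 = 13
  bit 3 = 1: r = r^2 * 17 mod 41 = 13^2 * 17 = 5*17 = 3
  -> B = 3
s = B^a = 3^10 mod 41  (bits of 10 = 1010)
  bit 0 = 1: r = r^2 * 3 mod 41 = 1^2 * 3 = 1*3 = 3
  bit 1 = 0: r = r^2 mod 41 = 3^2 = 9
  bit 2 = 1: r = r^2 * 3 mod 41 = 9^2 * 3 = 40*3 = 38
  bit 3 = 0: r = r^2 mod 41 = 38^2 = 9
  -> s = B^a = 9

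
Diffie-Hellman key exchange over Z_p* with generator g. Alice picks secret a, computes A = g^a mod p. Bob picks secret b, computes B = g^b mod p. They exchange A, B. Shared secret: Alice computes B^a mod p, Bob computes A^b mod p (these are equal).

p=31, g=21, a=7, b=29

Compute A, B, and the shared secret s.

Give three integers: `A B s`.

A = 21^7 mod 31  (bits of 7 = 111)
  bit 0 = 1: r = r^2 * 21 mod 31 = 1^2 * 21 = 1*21 = 21
  bit 1 = 1: r = r^2 * 21 mod 31 = 21^2 * 21 = 7*21 = 23
  bit 2 = 1: r = r^2 * 21 mod 31 = 23^2 * 21 = 2*21 = 11
  -> A = 11
B = 21^29 mod 31  (bits of 29 = 11101)
  bit 0 = 1: r = r^2 * 21 mod 31 = 1^2 * 21 = 1*21 = 21
  bit 1 = 1: r = r^2 * 21 mod 31 = 21^2 * 21 = 7*21 = 23
  bit 2 = 1: r = r^2 * 21 mod 31 = 23^2 * 21 = 2*21 = 11
  bit 3 = 0: r = r^2 mod 31 = 11^2 = 28
  bit 4 = 1: r = r^2 * 21 mod 31 = 28^2 * 21 = 9*21 = 3
  -> B = 3
s = B^a = 3^7 mod 31  (bits of 7 = 111)
  bit 0 = 1: r = r^2 * 3 mod 31 = 1^2 * 3 = 1*3 = 3
  bit 1 = 1: r = r^2 * 3 mod 31 = 3^2 * 3 = 9*3 = 27
  bit 2 = 1: r = r^2 * 3 mod 31 = 27^2 * 3 = 16*3 = 17
  -> s = B^a = 17

Answer: 11 3 17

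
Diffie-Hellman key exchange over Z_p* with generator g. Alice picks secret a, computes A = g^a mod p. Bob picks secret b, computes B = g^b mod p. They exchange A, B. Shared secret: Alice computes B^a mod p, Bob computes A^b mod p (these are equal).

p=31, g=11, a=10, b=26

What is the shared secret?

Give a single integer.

Answer: 25

Derivation:
A = 11^10 mod 31  (bits of 10 = 1010)
  bit 0 = 1: r = r^2 * 11 mod 31 = 1^2 * 11 = 1*11 = 11
  bit 1 = 0: r = r^2 mod 31 = 11^2 = 28
  bit 2 = 1: r = r^2 * 11 mod 31 = 28^2 * 11 = 9*11 = 6
  bit 3 = 0: r = r^2 mod 31 = 6^2 = 5
  -> A = 5
B = 11^26 mod 31  (bits of 26 = 11010)
  bit 0 = 1: r = r^2 * 11 mod 31 = 1^2 * 11 = 1*11 = 11
  bit 1 = 1: r = r^2 * 11 mod 31 = 11^2 * 11 = 28*11 = 29
  bit 2 = 0: r = r^2 mod 31 = 29^2 = 4
  bit 3 = 1: r = r^2 * 11 mod 31 = 4^2 * 11 = 16*11 = 21
  bit 4 = 0: r = r^2 mod 31 = 21^2 = 7
  -> B = 7
s = B^a = 7^10 mod 31  (bits of 10 = 1010)
  bit 0 = 1: r = r^2 * 7 mod 31 = 1^2 * 7 = 1*7 = 7
  bit 1 = 0: r = r^2 mod 31 = 7^2 = 18
  bit 2 = 1: r = r^2 * 7 mod 31 = 18^2 * 7 = 14*7 = 5
  bit 3 = 0: r = r^2 mod 31 = 5^2 = 25
  -> s = B^a = 25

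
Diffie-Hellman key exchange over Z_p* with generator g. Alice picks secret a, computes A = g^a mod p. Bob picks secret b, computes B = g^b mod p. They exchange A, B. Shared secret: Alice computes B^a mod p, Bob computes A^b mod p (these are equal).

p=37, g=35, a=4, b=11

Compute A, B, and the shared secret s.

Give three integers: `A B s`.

Answer: 16 24 34

Derivation:
A = 35^4 mod 37  (bits of 4 = 100)
  bit 0 = 1: r = r^2 * 35 mod 37 = 1^2 * 35 = 1*35 = 35
  bit 1 = 0: r = r^2 mod 37 = 35^2 = 4
  bit 2 = 0: r = r^2 mod 37 = 4^2 = 16
  -> A = 16
B = 35^11 mod 37  (bits of 11 = 1011)
  bit 0 = 1: r = r^2 * 35 mod 37 = 1^2 * 35 = 1*35 = 35
  bit 1 = 0: r = r^2 mod 37 = 35^2 = 4
  bit 2 = 1: r = r^2 * 35 mod 37 = 4^2 * 35 = 16*35 = 5
  bit 3 = 1: r = r^2 * 35 mod 37 = 5^2 * 35 = 25*35 = 24
  -> B = 24
s = B^a = 24^4 mod 37  (bits of 4 = 100)
  bit 0 = 1: r = r^2 * 24 mod 37 = 1^2 * 24 = 1*24 = 24
  bit 1 = 0: r = r^2 mod 37 = 24^2 = 21
  bit 2 = 0: r = r^2 mod 37 = 21^2 = 34
  -> s = B^a = 34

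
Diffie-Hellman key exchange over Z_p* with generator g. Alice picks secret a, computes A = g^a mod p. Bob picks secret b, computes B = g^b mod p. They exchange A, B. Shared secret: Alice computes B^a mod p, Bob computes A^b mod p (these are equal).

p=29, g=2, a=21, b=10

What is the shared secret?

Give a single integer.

A = 2^21 mod 29  (bits of 21 = 10101)
  bit 0 = 1: r = r^2 * 2 mod 29 = 1^2 * 2 = 1*2 = 2
  bit 1 = 0: r = r^2 mod 29 = 2^2 = 4
  bit 2 = 1: r = r^2 * 2 mod 29 = 4^2 * 2 = 16*2 = 3
  bit 3 = 0: r = r^2 mod 29 = 3^2 = 9
  bit 4 = 1: r = r^2 * 2 mod 29 = 9^2 * 2 = 23*2 = 17
  -> A = 17
B = 2^10 mod 29  (bits of 10 = 1010)
  bit 0 = 1: r = r^2 * 2 mod 29 = 1^2 * 2 = 1*2 = 2
  bit 1 = 0: r = r^2 mod 29 = 2^2 = 4
  bit 2 = 1: r = r^2 * 2 mod 29 = 4^2 * 2 = 16*2 = 3
  bit 3 = 0: r = r^2 mod 29 = 3^2 = 9
  -> B = 9
s = B^a = 9^21 mod 29  (bits of 21 = 10101)
  bit 0 = 1: r = r^2 * 9 mod 29 = 1^2 * 9 = 1*9 = 9
  bit 1 = 0: r = r^2 mod 29 = 9^2 = 23
  bit 2 = 1: r = r^2 * 9 mod 29 = 23^2 * 9 = 7*9 = 5
  bit 3 = 0: r = r^2 mod 29 = 5^2 = 25
  bit 4 = 1: r = r^2 * 9 mod 29 = 25^2 * 9 = 16*9 = 28
  -> s = B^a = 28

Answer: 28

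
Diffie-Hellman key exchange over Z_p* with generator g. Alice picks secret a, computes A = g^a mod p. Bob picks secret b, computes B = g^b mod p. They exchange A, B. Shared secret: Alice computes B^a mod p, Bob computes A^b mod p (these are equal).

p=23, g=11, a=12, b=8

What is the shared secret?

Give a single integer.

A = 11^12 mod 23  (bits of 12 = 1100)
  bit 0 = 1: r = r^2 * 11 mod 23 = 1^2 * 11 = 1*11 = 11
  bit 1 = 1: r = r^2 * 11 mod 23 = 11^2 * 11 = 6*11 = 20
  bit 2 = 0: r = r^2 mod 23 = 20^2 = 9
  bit 3 = 0: r = r^2 mod 23 = 9^2 = 12
  -> A = 12
B = 11^8 mod 23  (bits of 8 = 1000)
  bit 0 = 1: r = r^2 * 11 mod 23 = 1^2 * 11 = 1*11 = 11
  bit 1 = 0: r = r^2 mod 23 = 11^2 = 6
  bit 2 = 0: r = r^2 mod 23 = 6^2 = 13
  bit 3 = 0: r = r^2 mod 23 = 13^2 = 8
  -> B = 8
s = B^a = 8^12 mod 23  (bits of 12 = 1100)
  bit 0 = 1: r = r^2 * 8 mod 23 = 1^2 * 8 = 1*8 = 8
  bit 1 = 1: r = r^2 * 8 mod 23 = 8^2 * 8 = 18*8 = 6
  bit 2 = 0: r = r^2 mod 23 = 6^2 = 13
  bit 3 = 0: r = r^2 mod 23 = 13^2 = 8
  -> s = B^a = 8

Answer: 8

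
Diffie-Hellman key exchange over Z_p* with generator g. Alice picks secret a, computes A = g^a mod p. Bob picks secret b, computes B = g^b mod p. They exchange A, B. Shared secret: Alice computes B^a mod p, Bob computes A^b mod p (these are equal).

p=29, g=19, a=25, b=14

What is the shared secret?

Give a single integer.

A = 19^25 mod 29  (bits of 25 = 11001)
  bit 0 = 1: r = r^2 * 19 mod 29 = 1^2 * 19 = 1*19 = 19
  bit 1 = 1: r = r^2 * 19 mod 29 = 19^2 * 19 = 13*19 = 15
  bit 2 = 0: r = r^2 mod 29 = 15^2 = 22
  bit 3 = 0: r = r^2 mod 29 = 22^2 = 20
  bit 4 = 1: r = r^2 * 19 mod 29 = 20^2 * 19 = 23*19 = 2
  -> A = 2
B = 19^14 mod 29  (bits of 14 = 1110)
  bit 0 = 1: r = r^2 * 19 mod 29 = 1^2 * 19 = 1*19 = 19
  bit 1 = 1: r = r^2 * 19 mod 29 = 19^2 * 19 = 13*19 = 15
  bit 2 = 1: r = r^2 * 19 mod 29 = 15^2 * 19 = 22*19 = 12
  bit 3 = 0: r = r^2 mod 29 = 12^2 = 28
  -> B = 28
s = B^a = 28^25 mod 29  (bits of 25 = 11001)
  bit 0 = 1: r = r^2 * 28 mod 29 = 1^2 * 28 = 1*28 = 28
  bit 1 = 1: r = r^2 * 28 mod 29 = 28^2 * 28 = 1*28 = 28
  bit 2 = 0: r = r^2 mod 29 = 28^2 = 1
  bit 3 = 0: r = r^2 mod 29 = 1^2 = 1
  bit 4 = 1: r = r^2 * 28 mod 29 = 1^2 * 28 = 1*28 = 28
  -> s = B^a = 28

Answer: 28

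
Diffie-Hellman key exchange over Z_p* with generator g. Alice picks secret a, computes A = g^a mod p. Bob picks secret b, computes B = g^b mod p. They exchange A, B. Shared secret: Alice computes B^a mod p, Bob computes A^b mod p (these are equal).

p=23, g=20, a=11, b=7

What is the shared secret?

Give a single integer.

Answer: 22

Derivation:
A = 20^11 mod 23  (bits of 11 = 1011)
  bit 0 = 1: r = r^2 * 20 mod 23 = 1^2 * 20 = 1*20 = 20
  bit 1 = 0: r = r^2 mod 23 = 20^2 = 9
  bit 2 = 1: r = r^2 * 20 mod 23 = 9^2 * 20 = 12*20 = 10
  bit 3 = 1: r = r^2 * 20 mod 23 = 10^2 * 20 = 8*20 = 22
  -> A = 22
B = 20^7 mod 23  (bits of 7 = 111)
  bit 0 = 1: r = r^2 * 20 mod 23 = 1^2 * 20 = 1*20 = 20
  bit 1 = 1: r = r^2 * 20 mod 23 = 20^2 * 20 = 9*20 = 19
  bit 2 = 1: r = r^2 * 20 mod 23 = 19^2 * 20 = 16*20 = 21
  -> B = 21
s = B^a = 21^11 mod 23  (bits of 11 = 1011)
  bit 0 = 1: r = r^2 * 21 mod 23 = 1^2 * 21 = 1*21 = 21
  bit 1 = 0: r = r^2 mod 23 = 21^2 = 4
  bit 2 = 1: r = r^2 * 21 mod 23 = 4^2 * 21 = 16*21 = 14
  bit 3 = 1: r = r^2 * 21 mod 23 = 14^2 * 21 = 12*21 = 22
  -> s = B^a = 22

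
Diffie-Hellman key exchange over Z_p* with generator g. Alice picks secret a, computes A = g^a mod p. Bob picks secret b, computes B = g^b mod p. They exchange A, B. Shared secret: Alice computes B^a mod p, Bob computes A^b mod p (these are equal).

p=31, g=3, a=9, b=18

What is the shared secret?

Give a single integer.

Answer: 8

Derivation:
A = 3^9 mod 31  (bits of 9 = 1001)
  bit 0 = 1: r = r^2 * 3 mod 31 = 1^2 * 3 = 1*3 = 3
  bit 1 = 0: r = r^2 mod 31 = 3^2 = 9
  bit 2 = 0: r = r^2 mod 31 = 9^2 = 19
  bit 3 = 1: r = r^2 * 3 mod 31 = 19^2 * 3 = 20*3 = 29
  -> A = 29
B = 3^18 mod 31  (bits of 18 = 10010)
  bit 0 = 1: r = r^2 * 3 mod 31 = 1^2 * 3 = 1*3 = 3
  bit 1 = 0: r = r^2 mod 31 = 3^2 = 9
  bit 2 = 0: r = r^2 mod 31 = 9^2 = 19
  bit 3 = 1: r = r^2 * 3 mod 31 = 19^2 * 3 = 20*3 = 29
  bit 4 = 0: r = r^2 mod 31 = 29^2 = 4
  -> B = 4
s = B^a = 4^9 mod 31  (bits of 9 = 1001)
  bit 0 = 1: r = r^2 * 4 mod 31 = 1^2 * 4 = 1*4 = 4
  bit 1 = 0: r = r^2 mod 31 = 4^2 = 16
  bit 2 = 0: r = r^2 mod 31 = 16^2 = 8
  bit 3 = 1: r = r^2 * 4 mod 31 = 8^2 * 4 = 2*4 = 8
  -> s = B^a = 8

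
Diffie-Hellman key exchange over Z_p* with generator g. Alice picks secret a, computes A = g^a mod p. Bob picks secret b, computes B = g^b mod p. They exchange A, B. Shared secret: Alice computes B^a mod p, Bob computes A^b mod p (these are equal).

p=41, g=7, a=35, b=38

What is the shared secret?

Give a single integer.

Answer: 9

Derivation:
A = 7^35 mod 41  (bits of 35 = 100011)
  bit 0 = 1: r = r^2 * 7 mod 41 = 1^2 * 7 = 1*7 = 7
  bit 1 = 0: r = r^2 mod 41 = 7^2 = 8
  bit 2 = 0: r = r^2 mod 41 = 8^2 = 23
  bit 3 = 0: r = r^2 mod 41 = 23^2 = 37
  bit 4 = 1: r = r^2 * 7 mod 41 = 37^2 * 7 = 16*7 = 30
  bit 5 = 1: r = r^2 * 7 mod 41 = 30^2 * 7 = 39*7 = 27
  -> A = 27
B = 7^38 mod 41  (bits of 38 = 100110)
  bit 0 = 1: r = r^2 * 7 mod 41 = 1^2 * 7 = 1*7 = 7
  bit 1 = 0: r = r^2 mod 41 = 7^2 = 8
  bit 2 = 0: r = r^2 mod 41 = 8^2 = 23
  bit 3 = 1: r = r^2 * 7 mod 41 = 23^2 * 7 = 37*7 = 13
  bit 4 = 1: r = r^2 * 7 mod 41 = 13^2 * 7 = 5*7 = 35
  bit 5 = 0: r = r^2 mod 41 = 35^2 = 36
  -> B = 36
s = B^a = 36^35 mod 41  (bits of 35 = 100011)
  bit 0 = 1: r = r^2 * 36 mod 41 = 1^2 * 36 = 1*36 = 36
  bit 1 = 0: r = r^2 mod 41 = 36^2 = 25
  bit 2 = 0: r = r^2 mod 41 = 25^2 = 10
  bit 3 = 0: r = r^2 mod 41 = 10^2 = 18
  bit 4 = 1: r = r^2 * 36 mod 41 = 18^2 * 36 = 37*36 = 20
  bit 5 = 1: r = r^2 * 36 mod 41 = 20^2 * 36 = 31*36 = 9
  -> s = B^a = 9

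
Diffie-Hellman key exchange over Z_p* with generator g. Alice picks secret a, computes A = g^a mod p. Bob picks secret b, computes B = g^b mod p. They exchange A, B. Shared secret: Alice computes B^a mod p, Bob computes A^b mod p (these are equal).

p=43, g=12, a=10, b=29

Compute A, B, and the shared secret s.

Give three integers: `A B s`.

Answer: 38 29 13

Derivation:
A = 12^10 mod 43  (bits of 10 = 1010)
  bit 0 = 1: r = r^2 * 12 mod 43 = 1^2 * 12 = 1*12 = 12
  bit 1 = 0: r = r^2 mod 43 = 12^2 = 15
  bit 2 = 1: r = r^2 * 12 mod 43 = 15^2 * 12 = 10*12 = 34
  bit 3 = 0: r = r^2 mod 43 = 34^2 = 38
  -> A = 38
B = 12^29 mod 43  (bits of 29 = 11101)
  bit 0 = 1: r = r^2 * 12 mod 43 = 1^2 * 12 = 1*12 = 12
  bit 1 = 1: r = r^2 * 12 mod 43 = 12^2 * 12 = 15*12 = 8
  bit 2 = 1: r = r^2 * 12 mod 43 = 8^2 * 12 = 21*12 = 37
  bit 3 = 0: r = r^2 mod 43 = 37^2 = 36
  bit 4 = 1: r = r^2 * 12 mod 43 = 36^2 * 12 = 6*12 = 29
  -> B = 29
s = B^a = 29^10 mod 43  (bits of 10 = 1010)
  bit 0 = 1: r = r^2 * 29 mod 43 = 1^2 * 29 = 1*29 = 29
  bit 1 = 0: r = r^2 mod 43 = 29^2 = 24
  bit 2 = 1: r = r^2 * 29 mod 43 = 24^2 * 29 = 17*29 = 20
  bit 3 = 0: r = r^2 mod 43 = 20^2 = 13
  -> s = B^a = 13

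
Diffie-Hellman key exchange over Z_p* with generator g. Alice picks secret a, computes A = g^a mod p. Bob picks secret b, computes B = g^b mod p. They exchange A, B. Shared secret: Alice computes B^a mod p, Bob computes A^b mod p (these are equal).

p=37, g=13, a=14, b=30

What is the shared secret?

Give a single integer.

Answer: 26

Derivation:
A = 13^14 mod 37  (bits of 14 = 1110)
  bit 0 = 1: r = r^2 * 13 mod 37 = 1^2 * 13 = 1*13 = 13
  bit 1 = 1: r = r^2 * 13 mod 37 = 13^2 * 13 = 21*13 = 14
  bit 2 = 1: r = r^2 * 13 mod 37 = 14^2 * 13 = 11*13 = 32
  bit 3 = 0: r = r^2 mod 37 = 32^2 = 25
  -> A = 25
B = 13^30 mod 37  (bits of 30 = 11110)
  bit 0 = 1: r = r^2 * 13 mod 37 = 1^2 * 13 = 1*13 = 13
  bit 1 = 1: r = r^2 * 13 mod 37 = 13^2 * 13 = 21*13 = 14
  bit 2 = 1: r = r^2 * 13 mod 37 = 14^2 * 13 = 11*13 = 32
  bit 3 = 1: r = r^2 * 13 mod 37 = 32^2 * 13 = 25*13 = 29
  bit 4 = 0: r = r^2 mod 37 = 29^2 = 27
  -> B = 27
s = B^a = 27^14 mod 37  (bits of 14 = 1110)
  bit 0 = 1: r = r^2 * 27 mod 37 = 1^2 * 27 = 1*27 = 27
  bit 1 = 1: r = r^2 * 27 mod 37 = 27^2 * 27 = 26*27 = 36
  bit 2 = 1: r = r^2 * 27 mod 37 = 36^2 * 27 = 1*27 = 27
  bit 3 = 0: r = r^2 mod 37 = 27^2 = 26
  -> s = B^a = 26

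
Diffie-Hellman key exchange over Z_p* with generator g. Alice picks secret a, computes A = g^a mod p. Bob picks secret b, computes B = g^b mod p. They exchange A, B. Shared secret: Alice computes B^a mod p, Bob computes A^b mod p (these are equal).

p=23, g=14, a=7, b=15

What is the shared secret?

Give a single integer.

A = 14^7 mod 23  (bits of 7 = 111)
  bit 0 = 1: r = r^2 * 14 mod 23 = 1^2 * 14 = 1*14 = 14
  bit 1 = 1: r = r^2 * 14 mod 23 = 14^2 * 14 = 12*14 = 7
  bit 2 = 1: r = r^2 * 14 mod 23 = 7^2 * 14 = 3*14 = 19
  -> A = 19
B = 14^15 mod 23  (bits of 15 = 1111)
  bit 0 = 1: r = r^2 * 14 mod 23 = 1^2 * 14 = 1*14 = 14
  bit 1 = 1: r = r^2 * 14 mod 23 = 14^2 * 14 = 12*14 = 7
  bit 2 = 1: r = r^2 * 14 mod 23 = 7^2 * 14 = 3*14 = 19
  bit 3 = 1: r = r^2 * 14 mod 23 = 19^2 * 14 = 16*14 = 17
  -> B = 17
s = B^a = 17^7 mod 23  (bits of 7 = 111)
  bit 0 = 1: r = r^2 * 17 mod 23 = 1^2 * 17 = 1*17 = 17
  bit 1 = 1: r = r^2 * 17 mod 23 = 17^2 * 17 = 13*17 = 14
  bit 2 = 1: r = r^2 * 17 mod 23 = 14^2 * 17 = 12*17 = 20
  -> s = B^a = 20

Answer: 20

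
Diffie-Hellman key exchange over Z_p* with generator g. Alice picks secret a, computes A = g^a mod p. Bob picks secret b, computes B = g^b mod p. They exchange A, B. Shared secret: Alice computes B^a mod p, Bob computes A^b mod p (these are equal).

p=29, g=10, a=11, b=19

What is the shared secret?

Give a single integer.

A = 10^11 mod 29  (bits of 11 = 1011)
  bit 0 = 1: r = r^2 * 10 mod 29 = 1^2 * 10 = 1*10 = 10
  bit 1 = 0: r = r^2 mod 29 = 10^2 = 13
  bit 2 = 1: r = r^2 * 10 mod 29 = 13^2 * 10 = 24*10 = 8
  bit 3 = 1: r = r^2 * 10 mod 29 = 8^2 * 10 = 6*10 = 2
  -> A = 2
B = 10^19 mod 29  (bits of 19 = 10011)
  bit 0 = 1: r = r^2 * 10 mod 29 = 1^2 * 10 = 1*10 = 10
  bit 1 = 0: r = r^2 mod 29 = 10^2 = 13
  bit 2 = 0: r = r^2 mod 29 = 13^2 = 24
  bit 3 = 1: r = r^2 * 10 mod 29 = 24^2 * 10 = 25*10 = 18
  bit 4 = 1: r = r^2 * 10 mod 29 = 18^2 * 10 = 5*10 = 21
  -> B = 21
s = B^a = 21^11 mod 29  (bits of 11 = 1011)
  bit 0 = 1: r = r^2 * 21 mod 29 = 1^2 * 21 = 1*21 = 21
  bit 1 = 0: r = r^2 mod 29 = 21^2 = 6
  bit 2 = 1: r = r^2 * 21 mod 29 = 6^2 * 21 = 7*21 = 2
  bit 3 = 1: r = r^2 * 21 mod 29 = 2^2 * 21 = 4*21 = 26
  -> s = B^a = 26

Answer: 26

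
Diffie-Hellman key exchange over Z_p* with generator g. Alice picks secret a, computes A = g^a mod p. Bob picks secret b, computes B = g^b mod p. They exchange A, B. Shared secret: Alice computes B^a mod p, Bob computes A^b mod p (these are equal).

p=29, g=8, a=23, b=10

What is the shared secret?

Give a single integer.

Answer: 13

Derivation:
A = 8^23 mod 29  (bits of 23 = 10111)
  bit 0 = 1: r = r^2 * 8 mod 29 = 1^2 * 8 = 1*8 = 8
  bit 1 = 0: r = r^2 mod 29 = 8^2 = 6
  bit 2 = 1: r = r^2 * 8 mod 29 = 6^2 * 8 = 7*8 = 27
  bit 3 = 1: r = r^2 * 8 mod 29 = 27^2 * 8 = 4*8 = 3
  bit 4 = 1: r = r^2 * 8 mod 29 = 3^2 * 8 = 9*8 = 14
  -> A = 14
B = 8^10 mod 29  (bits of 10 = 1010)
  bit 0 = 1: r = r^2 * 8 mod 29 = 1^2 * 8 = 1*8 = 8
  bit 1 = 0: r = r^2 mod 29 = 8^2 = 6
  bit 2 = 1: r = r^2 * 8 mod 29 = 6^2 * 8 = 7*8 = 27
  bit 3 = 0: r = r^2 mod 29 = 27^2 = 4
  -> B = 4
s = B^a = 4^23 mod 29  (bits of 23 = 10111)
  bit 0 = 1: r = r^2 * 4 mod 29 = 1^2 * 4 = 1*4 = 4
  bit 1 = 0: r = r^2 mod 29 = 4^2 = 16
  bit 2 = 1: r = r^2 * 4 mod 29 = 16^2 * 4 = 24*4 = 9
  bit 3 = 1: r = r^2 * 4 mod 29 = 9^2 * 4 = 23*4 = 5
  bit 4 = 1: r = r^2 * 4 mod 29 = 5^2 * 4 = 25*4 = 13
  -> s = B^a = 13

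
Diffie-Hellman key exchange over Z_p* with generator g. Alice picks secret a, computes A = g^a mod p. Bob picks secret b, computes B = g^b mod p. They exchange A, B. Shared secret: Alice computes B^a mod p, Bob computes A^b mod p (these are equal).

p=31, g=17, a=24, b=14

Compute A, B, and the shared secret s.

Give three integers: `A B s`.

A = 17^24 mod 31  (bits of 24 = 11000)
  bit 0 = 1: r = r^2 * 17 mod 31 = 1^2 * 17 = 1*17 = 17
  bit 1 = 1: r = r^2 * 17 mod 31 = 17^2 * 17 = 10*17 = 15
  bit 2 = 0: r = r^2 mod 31 = 15^2 = 8
  bit 3 = 0: r = r^2 mod 31 = 8^2 = 2
  bit 4 = 0: r = r^2 mod 31 = 2^2 = 4
  -> A = 4
B = 17^14 mod 31  (bits of 14 = 1110)
  bit 0 = 1: r = r^2 * 17 mod 31 = 1^2 * 17 = 1*17 = 17
  bit 1 = 1: r = r^2 * 17 mod 31 = 17^2 * 17 = 10*17 = 15
  bit 2 = 1: r = r^2 * 17 mod 31 = 15^2 * 17 = 8*17 = 12
  bit 3 = 0: r = r^2 mod 31 = 12^2 = 20
  -> B = 20
s = B^a = 20^24 mod 31  (bits of 24 = 11000)
  bit 0 = 1: r = r^2 * 20 mod 31 = 1^2 * 20 = 1*20 = 20
  bit 1 = 1: r = r^2 * 20 mod 31 = 20^2 * 20 = 28*20 = 2
  bit 2 = 0: r = r^2 mod 31 = 2^2 = 4
  bit 3 = 0: r = r^2 mod 31 = 4^2 = 16
  bit 4 = 0: r = r^2 mod 31 = 16^2 = 8
  -> s = B^a = 8

Answer: 4 20 8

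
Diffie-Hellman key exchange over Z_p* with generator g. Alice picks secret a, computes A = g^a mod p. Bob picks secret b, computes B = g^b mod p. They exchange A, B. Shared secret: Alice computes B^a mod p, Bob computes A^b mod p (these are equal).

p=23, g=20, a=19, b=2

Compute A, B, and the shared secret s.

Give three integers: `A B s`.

Answer: 17 9 13

Derivation:
A = 20^19 mod 23  (bits of 19 = 10011)
  bit 0 = 1: r = r^2 * 20 mod 23 = 1^2 * 20 = 1*20 = 20
  bit 1 = 0: r = r^2 mod 23 = 20^2 = 9
  bit 2 = 0: r = r^2 mod 23 = 9^2 = 12
  bit 3 = 1: r = r^2 * 20 mod 23 = 12^2 * 20 = 6*20 = 5
  bit 4 = 1: r = r^2 * 20 mod 23 = 5^2 * 20 = 2*20 = 17
  -> A = 17
B = 20^2 mod 23  (bits of 2 = 10)
  bit 0 = 1: r = r^2 * 20 mod 23 = 1^2 * 20 = 1*20 = 20
  bit 1 = 0: r = r^2 mod 23 = 20^2 = 9
  -> B = 9
s = B^a = 9^19 mod 23  (bits of 19 = 10011)
  bit 0 = 1: r = r^2 * 9 mod 23 = 1^2 * 9 = 1*9 = 9
  bit 1 = 0: r = r^2 mod 23 = 9^2 = 12
  bit 2 = 0: r = r^2 mod 23 = 12^2 = 6
  bit 3 = 1: r = r^2 * 9 mod 23 = 6^2 * 9 = 13*9 = 2
  bit 4 = 1: r = r^2 * 9 mod 23 = 2^2 * 9 = 4*9 = 13
  -> s = B^a = 13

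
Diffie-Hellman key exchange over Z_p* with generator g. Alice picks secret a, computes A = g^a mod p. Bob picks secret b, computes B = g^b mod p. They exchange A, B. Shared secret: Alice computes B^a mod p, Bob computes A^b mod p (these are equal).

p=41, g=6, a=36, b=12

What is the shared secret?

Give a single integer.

Answer: 37

Derivation:
A = 6^36 mod 41  (bits of 36 = 100100)
  bit 0 = 1: r = r^2 * 6 mod 41 = 1^2 * 6 = 1*6 = 6
  bit 1 = 0: r = r^2 mod 41 = 6^2 = 36
  bit 2 = 0: r = r^2 mod 41 = 36^2 = 25
  bit 3 = 1: r = r^2 * 6 mod 41 = 25^2 * 6 = 10*6 = 19
  bit 4 = 0: r = r^2 mod 41 = 19^2 = 33
  bit 5 = 0: r = r^2 mod 41 = 33^2 = 23
  -> A = 23
B = 6^12 mod 41  (bits of 12 = 1100)
  bit 0 = 1: r = r^2 * 6 mod 41 = 1^2 * 6 = 1*6 = 6
  bit 1 = 1: r = r^2 * 6 mod 41 = 6^2 * 6 = 36*6 = 11
  bit 2 = 0: r = r^2 mod 41 = 11^2 = 39
  bit 3 = 0: r = r^2 mod 41 = 39^2 = 4
  -> B = 4
s = B^a = 4^36 mod 41  (bits of 36 = 100100)
  bit 0 = 1: r = r^2 * 4 mod 41 = 1^2 * 4 = 1*4 = 4
  bit 1 = 0: r = r^2 mod 41 = 4^2 = 16
  bit 2 = 0: r = r^2 mod 41 = 16^2 = 10
  bit 3 = 1: r = r^2 * 4 mod 41 = 10^2 * 4 = 18*4 = 31
  bit 4 = 0: r = r^2 mod 41 = 31^2 = 18
  bit 5 = 0: r = r^2 mod 41 = 18^2 = 37
  -> s = B^a = 37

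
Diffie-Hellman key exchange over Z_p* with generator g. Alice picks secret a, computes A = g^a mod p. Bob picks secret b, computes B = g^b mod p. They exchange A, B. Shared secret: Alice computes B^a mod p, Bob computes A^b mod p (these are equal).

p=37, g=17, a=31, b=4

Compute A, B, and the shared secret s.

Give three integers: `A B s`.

Answer: 2 12 16

Derivation:
A = 17^31 mod 37  (bits of 31 = 11111)
  bit 0 = 1: r = r^2 * 17 mod 37 = 1^2 * 17 = 1*17 = 17
  bit 1 = 1: r = r^2 * 17 mod 37 = 17^2 * 17 = 30*17 = 29
  bit 2 = 1: r = r^2 * 17 mod 37 = 29^2 * 17 = 27*17 = 15
  bit 3 = 1: r = r^2 * 17 mod 37 = 15^2 * 17 = 3*17 = 14
  bit 4 = 1: r = r^2 * 17 mod 37 = 14^2 * 17 = 11*17 = 2
  -> A = 2
B = 17^4 mod 37  (bits of 4 = 100)
  bit 0 = 1: r = r^2 * 17 mod 37 = 1^2 * 17 = 1*17 = 17
  bit 1 = 0: r = r^2 mod 37 = 17^2 = 30
  bit 2 = 0: r = r^2 mod 37 = 30^2 = 12
  -> B = 12
s = B^a = 12^31 mod 37  (bits of 31 = 11111)
  bit 0 = 1: r = r^2 * 12 mod 37 = 1^2 * 12 = 1*12 = 12
  bit 1 = 1: r = r^2 * 12 mod 37 = 12^2 * 12 = 33*12 = 26
  bit 2 = 1: r = r^2 * 12 mod 37 = 26^2 * 12 = 10*12 = 9
  bit 3 = 1: r = r^2 * 12 mod 37 = 9^2 * 12 = 7*12 = 10
  bit 4 = 1: r = r^2 * 12 mod 37 = 10^2 * 12 = 26*12 = 16
  -> s = B^a = 16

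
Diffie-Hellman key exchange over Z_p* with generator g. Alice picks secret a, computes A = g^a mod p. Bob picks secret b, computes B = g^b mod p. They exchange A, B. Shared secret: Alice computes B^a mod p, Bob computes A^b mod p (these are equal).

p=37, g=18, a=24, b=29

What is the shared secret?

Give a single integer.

A = 18^24 mod 37  (bits of 24 = 11000)
  bit 0 = 1: r = r^2 * 18 mod 37 = 1^2 * 18 = 1*18 = 18
  bit 1 = 1: r = r^2 * 18 mod 37 = 18^2 * 18 = 28*18 = 23
  bit 2 = 0: r = r^2 mod 37 = 23^2 = 11
  bit 3 = 0: r = r^2 mod 37 = 11^2 = 10
  bit 4 = 0: r = r^2 mod 37 = 10^2 = 26
  -> A = 26
B = 18^29 mod 37  (bits of 29 = 11101)
  bit 0 = 1: r = r^2 * 18 mod 37 = 1^2 * 18 = 1*18 = 18
  bit 1 = 1: r = r^2 * 18 mod 37 = 18^2 * 18 = 28*18 = 23
  bit 2 = 1: r = r^2 * 18 mod 37 = 23^2 * 18 = 11*18 = 13
  bit 3 = 0: r = r^2 mod 37 = 13^2 = 21
  bit 4 = 1: r = r^2 * 18 mod 37 = 21^2 * 18 = 34*18 = 20
  -> B = 20
s = B^a = 20^24 mod 37  (bits of 24 = 11000)
  bit 0 = 1: r = r^2 * 20 mod 37 = 1^2 * 20 = 1*20 = 20
  bit 1 = 1: r = r^2 * 20 mod 37 = 20^2 * 20 = 30*20 = 8
  bit 2 = 0: r = r^2 mod 37 = 8^2 = 27
  bit 3 = 0: r = r^2 mod 37 = 27^2 = 26
  bit 4 = 0: r = r^2 mod 37 = 26^2 = 10
  -> s = B^a = 10

Answer: 10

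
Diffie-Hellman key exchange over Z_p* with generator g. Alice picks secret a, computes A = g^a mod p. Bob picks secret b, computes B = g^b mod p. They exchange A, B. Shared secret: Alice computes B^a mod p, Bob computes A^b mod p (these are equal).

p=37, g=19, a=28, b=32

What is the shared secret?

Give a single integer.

Answer: 16

Derivation:
A = 19^28 mod 37  (bits of 28 = 11100)
  bit 0 = 1: r = r^2 * 19 mod 37 = 1^2 * 19 = 1*19 = 19
  bit 1 = 1: r = r^2 * 19 mod 37 = 19^2 * 19 = 28*19 = 14
  bit 2 = 1: r = r^2 * 19 mod 37 = 14^2 * 19 = 11*19 = 24
  bit 3 = 0: r = r^2 mod 37 = 24^2 = 21
  bit 4 = 0: r = r^2 mod 37 = 21^2 = 34
  -> A = 34
B = 19^32 mod 37  (bits of 32 = 100000)
  bit 0 = 1: r = r^2 * 19 mod 37 = 1^2 * 19 = 1*19 = 19
  bit 1 = 0: r = r^2 mod 37 = 19^2 = 28
  bit 2 = 0: r = r^2 mod 37 = 28^2 = 7
  bit 3 = 0: r = r^2 mod 37 = 7^2 = 12
  bit 4 = 0: r = r^2 mod 37 = 12^2 = 33
  bit 5 = 0: r = r^2 mod 37 = 33^2 = 16
  -> B = 16
s = B^a = 16^28 mod 37  (bits of 28 = 11100)
  bit 0 = 1: r = r^2 * 16 mod 37 = 1^2 * 16 = 1*16 = 16
  bit 1 = 1: r = r^2 * 16 mod 37 = 16^2 * 16 = 34*16 = 26
  bit 2 = 1: r = r^2 * 16 mod 37 = 26^2 * 16 = 10*16 = 12
  bit 3 = 0: r = r^2 mod 37 = 12^2 = 33
  bit 4 = 0: r = r^2 mod 37 = 33^2 = 16
  -> s = B^a = 16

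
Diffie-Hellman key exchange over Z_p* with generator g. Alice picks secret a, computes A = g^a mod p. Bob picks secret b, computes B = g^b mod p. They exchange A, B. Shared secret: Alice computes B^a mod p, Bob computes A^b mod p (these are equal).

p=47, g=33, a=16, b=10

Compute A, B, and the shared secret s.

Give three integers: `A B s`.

Answer: 2 9 37

Derivation:
A = 33^16 mod 47  (bits of 16 = 10000)
  bit 0 = 1: r = r^2 * 33 mod 47 = 1^2 * 33 = 1*33 = 33
  bit 1 = 0: r = r^2 mod 47 = 33^2 = 8
  bit 2 = 0: r = r^2 mod 47 = 8^2 = 17
  bit 3 = 0: r = r^2 mod 47 = 17^2 = 7
  bit 4 = 0: r = r^2 mod 47 = 7^2 = 2
  -> A = 2
B = 33^10 mod 47  (bits of 10 = 1010)
  bit 0 = 1: r = r^2 * 33 mod 47 = 1^2 * 33 = 1*33 = 33
  bit 1 = 0: r = r^2 mod 47 = 33^2 = 8
  bit 2 = 1: r = r^2 * 33 mod 47 = 8^2 * 33 = 17*33 = 44
  bit 3 = 0: r = r^2 mod 47 = 44^2 = 9
  -> B = 9
s = B^a = 9^16 mod 47  (bits of 16 = 10000)
  bit 0 = 1: r = r^2 * 9 mod 47 = 1^2 * 9 = 1*9 = 9
  bit 1 = 0: r = r^2 mod 47 = 9^2 = 34
  bit 2 = 0: r = r^2 mod 47 = 34^2 = 28
  bit 3 = 0: r = r^2 mod 47 = 28^2 = 32
  bit 4 = 0: r = r^2 mod 47 = 32^2 = 37
  -> s = B^a = 37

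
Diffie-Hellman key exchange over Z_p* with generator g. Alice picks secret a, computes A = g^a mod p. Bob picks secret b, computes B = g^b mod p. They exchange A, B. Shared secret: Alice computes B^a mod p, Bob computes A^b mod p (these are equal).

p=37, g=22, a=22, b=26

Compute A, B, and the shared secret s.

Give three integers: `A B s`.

Answer: 28 30 33

Derivation:
A = 22^22 mod 37  (bits of 22 = 10110)
  bit 0 = 1: r = r^2 * 22 mod 37 = 1^2 * 22 = 1*22 = 22
  bit 1 = 0: r = r^2 mod 37 = 22^2 = 3
  bit 2 = 1: r = r^2 * 22 mod 37 = 3^2 * 22 = 9*22 = 13
  bit 3 = 1: r = r^2 * 22 mod 37 = 13^2 * 22 = 21*22 = 18
  bit 4 = 0: r = r^2 mod 37 = 18^2 = 28
  -> A = 28
B = 22^26 mod 37  (bits of 26 = 11010)
  bit 0 = 1: r = r^2 * 22 mod 37 = 1^2 * 22 = 1*22 = 22
  bit 1 = 1: r = r^2 * 22 mod 37 = 22^2 * 22 = 3*22 = 29
  bit 2 = 0: r = r^2 mod 37 = 29^2 = 27
  bit 3 = 1: r = r^2 * 22 mod 37 = 27^2 * 22 = 26*22 = 17
  bit 4 = 0: r = r^2 mod 37 = 17^2 = 30
  -> B = 30
s = B^a = 30^22 mod 37  (bits of 22 = 10110)
  bit 0 = 1: r = r^2 * 30 mod 37 = 1^2 * 30 = 1*30 = 30
  bit 1 = 0: r = r^2 mod 37 = 30^2 = 12
  bit 2 = 1: r = r^2 * 30 mod 37 = 12^2 * 30 = 33*30 = 28
  bit 3 = 1: r = r^2 * 30 mod 37 = 28^2 * 30 = 7*30 = 25
  bit 4 = 0: r = r^2 mod 37 = 25^2 = 33
  -> s = B^a = 33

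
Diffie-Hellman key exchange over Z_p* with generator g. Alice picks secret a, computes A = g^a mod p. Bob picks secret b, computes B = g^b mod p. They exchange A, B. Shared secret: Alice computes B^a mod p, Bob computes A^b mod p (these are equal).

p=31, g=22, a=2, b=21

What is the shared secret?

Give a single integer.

A = 22^2 mod 31  (bits of 2 = 10)
  bit 0 = 1: r = r^2 * 22 mod 31 = 1^2 * 22 = 1*22 = 22
  bit 1 = 0: r = r^2 mod 31 = 22^2 = 19
  -> A = 19
B = 22^21 mod 31  (bits of 21 = 10101)
  bit 0 = 1: r = r^2 * 22 mod 31 = 1^2 * 22 = 1*22 = 22
  bit 1 = 0: r = r^2 mod 31 = 22^2 = 19
  bit 2 = 1: r = r^2 * 22 mod 31 = 19^2 * 22 = 20*22 = 6
  bit 3 = 0: r = r^2 mod 31 = 6^2 = 5
  bit 4 = 1: r = r^2 * 22 mod 31 = 5^2 * 22 = 25*22 = 23
  -> B = 23
s = B^a = 23^2 mod 31  (bits of 2 = 10)
  bit 0 = 1: r = r^2 * 23 mod 31 = 1^2 * 23 = 1*23 = 23
  bit 1 = 0: r = r^2 mod 31 = 23^2 = 2
  -> s = B^a = 2

Answer: 2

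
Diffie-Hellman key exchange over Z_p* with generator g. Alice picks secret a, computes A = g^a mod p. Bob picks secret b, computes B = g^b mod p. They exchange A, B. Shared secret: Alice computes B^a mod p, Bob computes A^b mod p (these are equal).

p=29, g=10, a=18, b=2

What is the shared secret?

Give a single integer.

A = 10^18 mod 29  (bits of 18 = 10010)
  bit 0 = 1: r = r^2 * 10 mod 29 = 1^2 * 10 = 1*10 = 10
  bit 1 = 0: r = r^2 mod 29 = 10^2 = 13
  bit 2 = 0: r = r^2 mod 29 = 13^2 = 24
  bit 3 = 1: r = r^2 * 10 mod 29 = 24^2 * 10 = 25*10 = 18
  bit 4 = 0: r = r^2 mod 29 = 18^2 = 5
  -> A = 5
B = 10^2 mod 29  (bits of 2 = 10)
  bit 0 = 1: r = r^2 * 10 mod 29 = 1^2 * 10 = 1*10 = 10
  bit 1 = 0: r = r^2 mod 29 = 10^2 = 13
  -> B = 13
s = B^a = 13^18 mod 29  (bits of 18 = 10010)
  bit 0 = 1: r = r^2 * 13 mod 29 = 1^2 * 13 = 1*13 = 13
  bit 1 = 0: r = r^2 mod 29 = 13^2 = 24
  bit 2 = 0: r = r^2 mod 29 = 24^2 = 25
  bit 3 = 1: r = r^2 * 13 mod 29 = 25^2 * 13 = 16*13 = 5
  bit 4 = 0: r = r^2 mod 29 = 5^2 = 25
  -> s = B^a = 25

Answer: 25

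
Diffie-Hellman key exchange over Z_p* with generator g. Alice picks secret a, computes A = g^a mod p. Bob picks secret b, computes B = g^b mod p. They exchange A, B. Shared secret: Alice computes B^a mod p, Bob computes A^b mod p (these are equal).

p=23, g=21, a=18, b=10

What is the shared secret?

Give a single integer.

A = 21^18 mod 23  (bits of 18 = 10010)
  bit 0 = 1: r = r^2 * 21 mod 23 = 1^2 * 21 = 1*21 = 21
  bit 1 = 0: r = r^2 mod 23 = 21^2 = 4
  bit 2 = 0: r = r^2 mod 23 = 4^2 = 16
  bit 3 = 1: r = r^2 * 21 mod 23 = 16^2 * 21 = 3*21 = 17
  bit 4 = 0: r = r^2 mod 23 = 17^2 = 13
  -> A = 13
B = 21^10 mod 23  (bits of 10 = 1010)
  bit 0 = 1: r = r^2 * 21 mod 23 = 1^2 * 21 = 1*21 = 21
  bit 1 = 0: r = r^2 mod 23 = 21^2 = 4
  bit 2 = 1: r = r^2 * 21 mod 23 = 4^2 * 21 = 16*21 = 14
  bit 3 = 0: r = r^2 mod 23 = 14^2 = 12
  -> B = 12
s = B^a = 12^18 mod 23  (bits of 18 = 10010)
  bit 0 = 1: r = r^2 * 12 mod 23 = 1^2 * 12 = 1*12 = 12
  bit 1 = 0: r = r^2 mod 23 = 12^2 = 6
  bit 2 = 0: r = r^2 mod 23 = 6^2 = 13
  bit 3 = 1: r = r^2 * 12 mod 23 = 13^2 * 12 = 8*12 = 4
  bit 4 = 0: r = r^2 mod 23 = 4^2 = 16
  -> s = B^a = 16

Answer: 16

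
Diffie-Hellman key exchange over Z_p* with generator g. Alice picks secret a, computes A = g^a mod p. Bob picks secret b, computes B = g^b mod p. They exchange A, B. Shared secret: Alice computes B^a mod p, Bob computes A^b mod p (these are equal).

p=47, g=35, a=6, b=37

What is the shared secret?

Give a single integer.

Answer: 18

Derivation:
A = 35^6 mod 47  (bits of 6 = 110)
  bit 0 = 1: r = r^2 * 35 mod 47 = 1^2 * 35 = 1*35 = 35
  bit 1 = 1: r = r^2 * 35 mod 47 = 35^2 * 35 = 3*35 = 11
  bit 2 = 0: r = r^2 mod 47 = 11^2 = 27
  -> A = 27
B = 35^37 mod 47  (bits of 37 = 100101)
  bit 0 = 1: r = r^2 * 35 mod 47 = 1^2 * 35 = 1*35 = 35
  bit 1 = 0: r = r^2 mod 47 = 35^2 = 3
  bit 2 = 0: r = r^2 mod 47 = 3^2 = 9
  bit 3 = 1: r = r^2 * 35 mod 47 = 9^2 * 35 = 34*35 = 15
  bit 4 = 0: r = r^2 mod 47 = 15^2 = 37
  bit 5 = 1: r = r^2 * 35 mod 47 = 37^2 * 35 = 6*35 = 22
  -> B = 22
s = B^a = 22^6 mod 47  (bits of 6 = 110)
  bit 0 = 1: r = r^2 * 22 mod 47 = 1^2 * 22 = 1*22 = 22
  bit 1 = 1: r = r^2 * 22 mod 47 = 22^2 * 22 = 14*22 = 26
  bit 2 = 0: r = r^2 mod 47 = 26^2 = 18
  -> s = B^a = 18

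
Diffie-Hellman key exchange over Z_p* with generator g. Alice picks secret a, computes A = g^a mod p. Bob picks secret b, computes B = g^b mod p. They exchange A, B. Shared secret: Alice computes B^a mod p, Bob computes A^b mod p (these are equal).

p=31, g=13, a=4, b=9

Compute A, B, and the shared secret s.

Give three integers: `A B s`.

Answer: 10 29 16

Derivation:
A = 13^4 mod 31  (bits of 4 = 100)
  bit 0 = 1: r = r^2 * 13 mod 31 = 1^2 * 13 = 1*13 = 13
  bit 1 = 0: r = r^2 mod 31 = 13^2 = 14
  bit 2 = 0: r = r^2 mod 31 = 14^2 = 10
  -> A = 10
B = 13^9 mod 31  (bits of 9 = 1001)
  bit 0 = 1: r = r^2 * 13 mod 31 = 1^2 * 13 = 1*13 = 13
  bit 1 = 0: r = r^2 mod 31 = 13^2 = 14
  bit 2 = 0: r = r^2 mod 31 = 14^2 = 10
  bit 3 = 1: r = r^2 * 13 mod 31 = 10^2 * 13 = 7*13 = 29
  -> B = 29
s = B^a = 29^4 mod 31  (bits of 4 = 100)
  bit 0 = 1: r = r^2 * 29 mod 31 = 1^2 * 29 = 1*29 = 29
  bit 1 = 0: r = r^2 mod 31 = 29^2 = 4
  bit 2 = 0: r = r^2 mod 31 = 4^2 = 16
  -> s = B^a = 16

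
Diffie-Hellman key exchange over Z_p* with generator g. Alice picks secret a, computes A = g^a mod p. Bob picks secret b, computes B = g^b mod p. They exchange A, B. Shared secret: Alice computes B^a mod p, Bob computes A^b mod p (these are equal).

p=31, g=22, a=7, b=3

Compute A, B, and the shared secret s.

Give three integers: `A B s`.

A = 22^7 mod 31  (bits of 7 = 111)
  bit 0 = 1: r = r^2 * 22 mod 31 = 1^2 * 22 = 1*22 = 22
  bit 1 = 1: r = r^2 * 22 mod 31 = 22^2 * 22 = 19*22 = 15
  bit 2 = 1: r = r^2 * 22 mod 31 = 15^2 * 22 = 8*22 = 21
  -> A = 21
B = 22^3 mod 31  (bits of 3 = 11)
  bit 0 = 1: r = r^2 * 22 mod 31 = 1^2 * 22 = 1*22 = 22
  bit 1 = 1: r = r^2 * 22 mod 31 = 22^2 * 22 = 19*22 = 15
  -> B = 15
s = B^a = 15^7 mod 31  (bits of 7 = 111)
  bit 0 = 1: r = r^2 * 15 mod 31 = 1^2 * 15 = 1*15 = 15
  bit 1 = 1: r = r^2 * 15 mod 31 = 15^2 * 15 = 8*15 = 27
  bit 2 = 1: r = r^2 * 15 mod 31 = 27^2 * 15 = 16*15 = 23
  -> s = B^a = 23

Answer: 21 15 23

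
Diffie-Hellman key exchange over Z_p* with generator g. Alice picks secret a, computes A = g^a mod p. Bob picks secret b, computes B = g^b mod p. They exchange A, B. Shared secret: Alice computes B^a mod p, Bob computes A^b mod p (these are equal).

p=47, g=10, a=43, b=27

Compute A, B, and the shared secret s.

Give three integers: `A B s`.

Answer: 29 11 22

Derivation:
A = 10^43 mod 47  (bits of 43 = 101011)
  bit 0 = 1: r = r^2 * 10 mod 47 = 1^2 * 10 = 1*10 = 10
  bit 1 = 0: r = r^2 mod 47 = 10^2 = 6
  bit 2 = 1: r = r^2 * 10 mod 47 = 6^2 * 10 = 36*10 = 31
  bit 3 = 0: r = r^2 mod 47 = 31^2 = 21
  bit 4 = 1: r = r^2 * 10 mod 47 = 21^2 * 10 = 18*10 = 39
  bit 5 = 1: r = r^2 * 10 mod 47 = 39^2 * 10 = 17*10 = 29
  -> A = 29
B = 10^27 mod 47  (bits of 27 = 11011)
  bit 0 = 1: r = r^2 * 10 mod 47 = 1^2 * 10 = 1*10 = 10
  bit 1 = 1: r = r^2 * 10 mod 47 = 10^2 * 10 = 6*10 = 13
  bit 2 = 0: r = r^2 mod 47 = 13^2 = 28
  bit 3 = 1: r = r^2 * 10 mod 47 = 28^2 * 10 = 32*10 = 38
  bit 4 = 1: r = r^2 * 10 mod 47 = 38^2 * 10 = 34*10 = 11
  -> B = 11
s = B^a = 11^43 mod 47  (bits of 43 = 101011)
  bit 0 = 1: r = r^2 * 11 mod 47 = 1^2 * 11 = 1*11 = 11
  bit 1 = 0: r = r^2 mod 47 = 11^2 = 27
  bit 2 = 1: r = r^2 * 11 mod 47 = 27^2 * 11 = 24*11 = 29
  bit 3 = 0: r = r^2 mod 47 = 29^2 = 42
  bit 4 = 1: r = r^2 * 11 mod 47 = 42^2 * 11 = 25*11 = 40
  bit 5 = 1: r = r^2 * 11 mod 47 = 40^2 * 11 = 2*11 = 22
  -> s = B^a = 22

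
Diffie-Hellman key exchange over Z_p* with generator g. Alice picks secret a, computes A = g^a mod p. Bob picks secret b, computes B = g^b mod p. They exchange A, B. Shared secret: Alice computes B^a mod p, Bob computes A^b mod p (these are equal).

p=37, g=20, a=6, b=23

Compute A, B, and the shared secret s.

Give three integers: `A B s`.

Answer: 27 19 11

Derivation:
A = 20^6 mod 37  (bits of 6 = 110)
  bit 0 = 1: r = r^2 * 20 mod 37 = 1^2 * 20 = 1*20 = 20
  bit 1 = 1: r = r^2 * 20 mod 37 = 20^2 * 20 = 30*20 = 8
  bit 2 = 0: r = r^2 mod 37 = 8^2 = 27
  -> A = 27
B = 20^23 mod 37  (bits of 23 = 10111)
  bit 0 = 1: r = r^2 * 20 mod 37 = 1^2 * 20 = 1*20 = 20
  bit 1 = 0: r = r^2 mod 37 = 20^2 = 30
  bit 2 = 1: r = r^2 * 20 mod 37 = 30^2 * 20 = 12*20 = 18
  bit 3 = 1: r = r^2 * 20 mod 37 = 18^2 * 20 = 28*20 = 5
  bit 4 = 1: r = r^2 * 20 mod 37 = 5^2 * 20 = 25*20 = 19
  -> B = 19
s = B^a = 19^6 mod 37  (bits of 6 = 110)
  bit 0 = 1: r = r^2 * 19 mod 37 = 1^2 * 19 = 1*19 = 19
  bit 1 = 1: r = r^2 * 19 mod 37 = 19^2 * 19 = 28*19 = 14
  bit 2 = 0: r = r^2 mod 37 = 14^2 = 11
  -> s = B^a = 11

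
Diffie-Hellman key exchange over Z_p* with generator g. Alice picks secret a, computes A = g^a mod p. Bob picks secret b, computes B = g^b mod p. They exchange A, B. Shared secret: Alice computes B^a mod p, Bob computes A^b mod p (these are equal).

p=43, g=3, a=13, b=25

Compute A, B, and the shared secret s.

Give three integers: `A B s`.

Answer: 12 5 33

Derivation:
A = 3^13 mod 43  (bits of 13 = 1101)
  bit 0 = 1: r = r^2 * 3 mod 43 = 1^2 * 3 = 1*3 = 3
  bit 1 = 1: r = r^2 * 3 mod 43 = 3^2 * 3 = 9*3 = 27
  bit 2 = 0: r = r^2 mod 43 = 27^2 = 41
  bit 3 = 1: r = r^2 * 3 mod 43 = 41^2 * 3 = 4*3 = 12
  -> A = 12
B = 3^25 mod 43  (bits of 25 = 11001)
  bit 0 = 1: r = r^2 * 3 mod 43 = 1^2 * 3 = 1*3 = 3
  bit 1 = 1: r = r^2 * 3 mod 43 = 3^2 * 3 = 9*3 = 27
  bit 2 = 0: r = r^2 mod 43 = 27^2 = 41
  bit 3 = 0: r = r^2 mod 43 = 41^2 = 4
  bit 4 = 1: r = r^2 * 3 mod 43 = 4^2 * 3 = 16*3 = 5
  -> B = 5
s = B^a = 5^13 mod 43  (bits of 13 = 1101)
  bit 0 = 1: r = r^2 * 5 mod 43 = 1^2 * 5 = 1*5 = 5
  bit 1 = 1: r = r^2 * 5 mod 43 = 5^2 * 5 = 25*5 = 39
  bit 2 = 0: r = r^2 mod 43 = 39^2 = 16
  bit 3 = 1: r = r^2 * 5 mod 43 = 16^2 * 5 = 41*5 = 33
  -> s = B^a = 33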